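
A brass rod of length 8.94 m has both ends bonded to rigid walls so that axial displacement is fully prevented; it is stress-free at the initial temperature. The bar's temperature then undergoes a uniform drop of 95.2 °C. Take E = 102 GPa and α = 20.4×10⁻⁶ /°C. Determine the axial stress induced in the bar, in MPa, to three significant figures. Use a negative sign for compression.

198 MPa

Free thermal expansion αLΔT = 20.4e-6 · 8940 · -95.2 = -17.36 mm.
The walls impose strain ε = −(-17.36)/8940 = 1.9421e-03; σ = Eε = 102000 · 1.9421e-03 = 198.1 MPa.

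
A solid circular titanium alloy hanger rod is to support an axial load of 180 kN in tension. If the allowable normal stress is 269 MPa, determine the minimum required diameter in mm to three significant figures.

29.2 mm

Required area A ≥ P/σ_allow = 180000/269 = 669.1 mm².
For a solid circular section, d ≥ √(4A/π) = 29.19 mm.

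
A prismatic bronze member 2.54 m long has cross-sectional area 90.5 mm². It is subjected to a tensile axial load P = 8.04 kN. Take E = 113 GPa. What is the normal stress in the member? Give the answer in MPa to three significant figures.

88.8 MPa

σ = N/A = 8040/90.5 = 88.84 MPa.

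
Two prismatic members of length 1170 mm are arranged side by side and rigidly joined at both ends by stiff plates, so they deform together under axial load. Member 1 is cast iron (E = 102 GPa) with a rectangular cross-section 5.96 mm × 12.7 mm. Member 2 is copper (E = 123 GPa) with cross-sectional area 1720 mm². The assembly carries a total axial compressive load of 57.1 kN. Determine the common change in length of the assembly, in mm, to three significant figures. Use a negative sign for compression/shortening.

-0.305 mm

A_1 = 75.69 mm².
Equal strain + equilibrium ⇒ each member carries load in proportion to AE: A₁E₁ = 7721000 N, A₂E₂ = 211600000 N, ΣAE = 219300000 N.
δ = PL/ΣAE = -57100·1170/219300000 = -0.3047 mm.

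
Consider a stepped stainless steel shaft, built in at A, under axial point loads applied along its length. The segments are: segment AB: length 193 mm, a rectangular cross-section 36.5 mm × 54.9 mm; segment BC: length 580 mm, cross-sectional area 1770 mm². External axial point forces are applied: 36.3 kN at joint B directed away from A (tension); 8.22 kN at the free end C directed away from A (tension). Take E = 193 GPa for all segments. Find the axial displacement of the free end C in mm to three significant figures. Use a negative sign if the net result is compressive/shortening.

Internal axial forces (sectioning from the free end, tension +): N_BC = 8.22 kN, N_AB = 44.52 kN.
A_AB = 2004 mm².
δ_AB = 44520·193/(2004·193000) = 0.02222 mm
δ_BC = 8220·580/(1770·193000) = 0.01396 mm
δ = Σδ_i = 0.03617 mm.

0.0362 mm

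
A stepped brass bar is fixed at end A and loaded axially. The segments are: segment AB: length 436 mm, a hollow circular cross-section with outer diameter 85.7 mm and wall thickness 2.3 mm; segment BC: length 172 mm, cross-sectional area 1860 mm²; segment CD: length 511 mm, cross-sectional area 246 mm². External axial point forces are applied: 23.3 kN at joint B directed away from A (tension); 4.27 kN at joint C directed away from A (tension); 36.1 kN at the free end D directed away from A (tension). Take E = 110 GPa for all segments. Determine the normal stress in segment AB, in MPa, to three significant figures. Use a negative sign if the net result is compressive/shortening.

Internal axial forces (sectioning from the free end, tension +): N_CD = 36.1 kN, N_BC = 40.37 kN, N_AB = 63.67 kN.
A_AB = 602.6 mm².
σ_AB = N_AB/A_AB = 63670/602.6 = 105.7 MPa.

106 MPa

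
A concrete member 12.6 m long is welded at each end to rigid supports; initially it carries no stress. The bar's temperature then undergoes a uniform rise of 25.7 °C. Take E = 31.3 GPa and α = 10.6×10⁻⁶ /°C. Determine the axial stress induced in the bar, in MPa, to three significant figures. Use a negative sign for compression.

Free thermal expansion αLΔT = 10.6e-6 · 12600 · 25.7 = 3.432 mm.
The walls impose strain ε = −(3.432)/12600 = -2.7242e-04; σ = Eε = 31300 · -2.7242e-04 = -8.527 MPa.

-8.53 MPa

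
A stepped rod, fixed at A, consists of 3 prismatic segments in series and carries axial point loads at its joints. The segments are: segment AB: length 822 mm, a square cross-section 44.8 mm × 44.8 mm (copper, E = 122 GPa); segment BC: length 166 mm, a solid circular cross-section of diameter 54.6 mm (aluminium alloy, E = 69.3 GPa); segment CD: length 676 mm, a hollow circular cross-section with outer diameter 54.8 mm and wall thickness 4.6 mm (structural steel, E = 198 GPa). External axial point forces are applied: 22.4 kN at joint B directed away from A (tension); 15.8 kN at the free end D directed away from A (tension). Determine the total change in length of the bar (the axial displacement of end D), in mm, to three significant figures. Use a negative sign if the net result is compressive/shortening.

Internal axial forces (sectioning from the free end, tension +): N_CD = 15.8 kN, N_BC = 15.8 kN, N_AB = 38.2 kN.
A_AB = 2007 mm².
A_BC = 2341 mm².
A_CD = 725.5 mm².
δ_AB = 38200·822/(2007·122000) = 0.1282 mm
δ_BC = 15800·166/(2341·69300) = 0.01616 mm
δ_CD = 15800·676/(725.5·198000) = 0.07436 mm
δ = Σδ_i = 0.2188 mm.

0.219 mm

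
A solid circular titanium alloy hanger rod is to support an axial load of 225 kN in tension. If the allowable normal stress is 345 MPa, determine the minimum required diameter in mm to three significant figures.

Required area A ≥ P/σ_allow = 225000/345 = 652.2 mm².
For a solid circular section, d ≥ √(4A/π) = 28.82 mm.

28.8 mm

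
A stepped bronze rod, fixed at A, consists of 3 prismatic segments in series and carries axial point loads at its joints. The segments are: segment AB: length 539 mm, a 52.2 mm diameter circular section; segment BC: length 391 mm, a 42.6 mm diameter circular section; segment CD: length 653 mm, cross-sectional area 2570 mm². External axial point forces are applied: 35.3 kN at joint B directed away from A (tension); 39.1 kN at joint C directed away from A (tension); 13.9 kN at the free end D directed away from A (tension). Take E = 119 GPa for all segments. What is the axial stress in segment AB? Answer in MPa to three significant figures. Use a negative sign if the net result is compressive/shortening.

Internal axial forces (sectioning from the free end, tension +): N_CD = 13.9 kN, N_BC = 53 kN, N_AB = 88.3 kN.
A_AB = 2140 mm².
σ_AB = N_AB/A_AB = 88300/2140 = 41.26 MPa.

41.3 MPa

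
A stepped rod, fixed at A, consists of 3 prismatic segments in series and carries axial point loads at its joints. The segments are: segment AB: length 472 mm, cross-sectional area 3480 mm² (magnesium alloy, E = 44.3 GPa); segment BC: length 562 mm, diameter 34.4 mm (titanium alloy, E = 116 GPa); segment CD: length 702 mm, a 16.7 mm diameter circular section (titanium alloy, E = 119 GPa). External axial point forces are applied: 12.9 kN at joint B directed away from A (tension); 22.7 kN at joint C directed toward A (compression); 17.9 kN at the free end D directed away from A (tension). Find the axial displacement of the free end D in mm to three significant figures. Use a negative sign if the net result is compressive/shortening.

0.482 mm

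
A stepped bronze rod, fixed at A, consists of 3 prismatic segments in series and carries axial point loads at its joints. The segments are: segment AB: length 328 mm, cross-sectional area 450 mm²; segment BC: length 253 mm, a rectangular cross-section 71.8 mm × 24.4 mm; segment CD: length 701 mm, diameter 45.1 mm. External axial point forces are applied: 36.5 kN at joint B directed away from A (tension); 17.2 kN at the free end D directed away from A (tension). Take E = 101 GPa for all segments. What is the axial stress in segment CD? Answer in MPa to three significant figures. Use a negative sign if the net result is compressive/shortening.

10.8 MPa

Internal axial forces (sectioning from the free end, tension +): N_CD = 17.2 kN, N_BC = 17.2 kN, N_AB = 53.7 kN.
A_CD = 1598 mm².
σ_CD = N_CD/A_CD = 17200/1598 = 10.77 MPa.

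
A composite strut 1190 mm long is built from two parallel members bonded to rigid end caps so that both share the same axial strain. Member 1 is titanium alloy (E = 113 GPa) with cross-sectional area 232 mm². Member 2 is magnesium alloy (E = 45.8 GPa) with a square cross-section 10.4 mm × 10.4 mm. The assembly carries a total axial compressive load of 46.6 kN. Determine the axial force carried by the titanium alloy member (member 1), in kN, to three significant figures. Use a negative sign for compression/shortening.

-39.2 kN

A_2 = 108.2 mm².
Equal strain + equilibrium ⇒ each member carries load in proportion to AE: A₁E₁ = 26220000 N, A₂E₂ = 4954000 N, ΣAE = 31170000 N.
F₁ = P·A₁E₁/ΣAE = -46600·26220000/31170000 = -39190 N.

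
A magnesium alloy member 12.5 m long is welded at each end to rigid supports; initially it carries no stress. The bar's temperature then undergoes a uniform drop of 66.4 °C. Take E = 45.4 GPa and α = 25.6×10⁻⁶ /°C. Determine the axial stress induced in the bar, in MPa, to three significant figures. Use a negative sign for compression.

Free thermal expansion αLΔT = 25.6e-6 · 12500 · -66.4 = -21.25 mm.
The walls impose strain ε = −(-21.25)/12500 = 1.6998e-03; σ = Eε = 45400 · 1.6998e-03 = 77.17 MPa.

77.2 MPa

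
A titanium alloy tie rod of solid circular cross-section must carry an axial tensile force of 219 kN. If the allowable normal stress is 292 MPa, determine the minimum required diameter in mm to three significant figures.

30.9 mm

Required area A ≥ P/σ_allow = 219000/292 = 750 mm².
For a solid circular section, d ≥ √(4A/π) = 30.9 mm.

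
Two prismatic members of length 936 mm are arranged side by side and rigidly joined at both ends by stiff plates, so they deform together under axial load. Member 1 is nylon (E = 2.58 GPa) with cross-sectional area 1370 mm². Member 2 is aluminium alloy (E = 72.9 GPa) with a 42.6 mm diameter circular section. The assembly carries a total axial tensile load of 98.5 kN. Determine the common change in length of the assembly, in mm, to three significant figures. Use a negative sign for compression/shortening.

A_2 = 1425 mm².
Equal strain + equilibrium ⇒ each member carries load in proportion to AE: A₁E₁ = 3535000 N, A₂E₂ = 103900000 N, ΣAE = 107400000 N.
δ = PL/ΣAE = 98500·936/107400000 = 0.8581 mm.

0.858 mm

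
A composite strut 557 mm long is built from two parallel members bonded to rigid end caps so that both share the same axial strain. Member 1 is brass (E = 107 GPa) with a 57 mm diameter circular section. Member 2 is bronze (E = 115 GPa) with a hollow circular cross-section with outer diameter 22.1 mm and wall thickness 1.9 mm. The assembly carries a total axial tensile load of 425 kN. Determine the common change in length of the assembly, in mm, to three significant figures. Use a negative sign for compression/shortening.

A_1 = 2552 mm².
A_2 = 120.6 mm².
Equal strain + equilibrium ⇒ each member carries load in proportion to AE: A₁E₁ = 273000000 N, A₂E₂ = 13870000 N, ΣAE = 286900000 N.
δ = PL/ΣAE = 425000·557/286900000 = 0.8251 mm.

0.825 mm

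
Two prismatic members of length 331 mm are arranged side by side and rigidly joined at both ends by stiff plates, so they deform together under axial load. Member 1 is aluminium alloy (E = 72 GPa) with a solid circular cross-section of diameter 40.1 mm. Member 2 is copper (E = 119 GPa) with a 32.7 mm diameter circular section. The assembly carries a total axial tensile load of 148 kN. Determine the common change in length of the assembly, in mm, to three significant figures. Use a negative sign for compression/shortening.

0.257 mm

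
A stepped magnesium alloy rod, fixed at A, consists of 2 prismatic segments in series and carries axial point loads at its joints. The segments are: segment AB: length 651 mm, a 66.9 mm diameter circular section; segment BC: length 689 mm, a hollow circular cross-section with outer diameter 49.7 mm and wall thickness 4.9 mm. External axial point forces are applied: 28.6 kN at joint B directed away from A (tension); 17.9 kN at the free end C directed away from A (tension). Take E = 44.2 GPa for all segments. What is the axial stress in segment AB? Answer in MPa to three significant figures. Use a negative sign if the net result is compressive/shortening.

13.2 MPa

Internal axial forces (sectioning from the free end, tension +): N_BC = 17.9 kN, N_AB = 46.5 kN.
A_AB = 3515 mm².
σ_AB = N_AB/A_AB = 46500/3515 = 13.23 MPa.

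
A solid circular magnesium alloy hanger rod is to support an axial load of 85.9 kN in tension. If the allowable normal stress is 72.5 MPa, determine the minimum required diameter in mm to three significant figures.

38.8 mm

Required area A ≥ P/σ_allow = 85900/72.5 = 1185 mm².
For a solid circular section, d ≥ √(4A/π) = 38.84 mm.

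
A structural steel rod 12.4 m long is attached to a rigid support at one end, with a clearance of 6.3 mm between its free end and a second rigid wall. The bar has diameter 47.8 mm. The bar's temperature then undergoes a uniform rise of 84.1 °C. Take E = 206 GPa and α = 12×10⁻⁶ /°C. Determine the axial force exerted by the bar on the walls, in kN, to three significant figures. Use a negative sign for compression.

-185 kN

Free thermal expansion αLΔT = 12e-6 · 12400 · 84.1 = 12.51 mm.
The walls engage after the gap closes; constrained expansion = 12.51 − 6.3 = 6.214 mm.
The walls impose strain ε = −(6.214)/12400 = -5.0114e-04; σ = Eε = 206000 · -5.0114e-04 = -103.2 MPa.
Wall reaction R = σ·A = -103.2·1795 = -185300 N = -185.3 kN.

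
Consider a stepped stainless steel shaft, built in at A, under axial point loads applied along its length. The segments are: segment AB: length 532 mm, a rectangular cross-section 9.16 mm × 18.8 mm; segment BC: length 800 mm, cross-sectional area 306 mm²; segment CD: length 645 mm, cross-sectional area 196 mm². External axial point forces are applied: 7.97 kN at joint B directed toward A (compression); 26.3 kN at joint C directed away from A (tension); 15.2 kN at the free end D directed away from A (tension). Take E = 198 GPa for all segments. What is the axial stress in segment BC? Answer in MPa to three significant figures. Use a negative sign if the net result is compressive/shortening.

Internal axial forces (sectioning from the free end, tension +): N_CD = 15.2 kN, N_BC = 41.5 kN, N_AB = 33.53 kN.
σ_BC = N_BC/A_BC = 41500/306 = 135.6 MPa.

136 MPa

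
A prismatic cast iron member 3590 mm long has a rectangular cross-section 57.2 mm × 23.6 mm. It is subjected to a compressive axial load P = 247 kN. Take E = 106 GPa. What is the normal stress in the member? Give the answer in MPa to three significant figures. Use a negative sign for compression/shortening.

A = 1350 mm².
σ = N/A = -247000/1350 = -183 MPa.

-183 MPa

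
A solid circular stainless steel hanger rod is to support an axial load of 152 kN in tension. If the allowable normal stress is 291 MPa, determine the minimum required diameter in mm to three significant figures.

Required area A ≥ P/σ_allow = 152000/291 = 522.3 mm².
For a solid circular section, d ≥ √(4A/π) = 25.79 mm.

25.8 mm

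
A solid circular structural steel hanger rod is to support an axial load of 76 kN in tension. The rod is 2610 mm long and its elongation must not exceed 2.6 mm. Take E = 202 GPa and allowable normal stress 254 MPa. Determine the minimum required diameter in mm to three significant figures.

21.9 mm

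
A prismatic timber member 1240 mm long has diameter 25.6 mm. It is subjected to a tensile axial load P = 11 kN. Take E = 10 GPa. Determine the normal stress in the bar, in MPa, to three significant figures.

A = 514.7 mm².
σ = N/A = 11000/514.7 = 21.37 MPa.

21.4 MPa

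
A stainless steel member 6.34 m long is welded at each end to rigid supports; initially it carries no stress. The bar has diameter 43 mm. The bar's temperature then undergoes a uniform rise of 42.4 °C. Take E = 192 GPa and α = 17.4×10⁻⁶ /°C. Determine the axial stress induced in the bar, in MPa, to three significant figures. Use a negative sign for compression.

Free thermal expansion αLΔT = 17.4e-6 · 6340 · 42.4 = 4.677 mm.
The walls impose strain ε = −(4.677)/6340 = -7.3776e-04; σ = Eε = 192000 · -7.3776e-04 = -141.6 MPa.

-142 MPa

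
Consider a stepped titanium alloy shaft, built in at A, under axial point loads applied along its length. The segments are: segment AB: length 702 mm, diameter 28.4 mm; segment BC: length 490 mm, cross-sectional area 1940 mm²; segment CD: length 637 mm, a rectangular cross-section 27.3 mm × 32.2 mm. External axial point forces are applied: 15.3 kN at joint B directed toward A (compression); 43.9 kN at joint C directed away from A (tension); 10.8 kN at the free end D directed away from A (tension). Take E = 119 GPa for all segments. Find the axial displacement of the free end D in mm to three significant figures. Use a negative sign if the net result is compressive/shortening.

0.549 mm

Internal axial forces (sectioning from the free end, tension +): N_CD = 10.8 kN, N_BC = 54.7 kN, N_AB = 39.4 kN.
A_AB = 633.5 mm².
A_CD = 879.1 mm².
δ_AB = 39400·702/(633.5·119000) = 0.3669 mm
δ_BC = 54700·490/(1940·119000) = 0.1161 mm
δ_CD = 10800·637/(879.1·119000) = 0.06577 mm
δ = Σδ_i = 0.5488 mm.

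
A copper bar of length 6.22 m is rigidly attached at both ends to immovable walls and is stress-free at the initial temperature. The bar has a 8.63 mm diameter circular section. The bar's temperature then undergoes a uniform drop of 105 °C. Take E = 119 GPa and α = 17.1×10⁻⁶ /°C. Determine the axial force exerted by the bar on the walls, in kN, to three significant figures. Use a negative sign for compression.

12.5 kN

Free thermal expansion αLΔT = 17.1e-6 · 6220 · -105 = -11.17 mm.
The walls impose strain ε = −(-11.17)/6220 = 1.7955e-03; σ = Eε = 119000 · 1.7955e-03 = 213.7 MPa.
Wall reaction R = σ·A = 213.7·58.49 = 12500 N = 12.5 kN.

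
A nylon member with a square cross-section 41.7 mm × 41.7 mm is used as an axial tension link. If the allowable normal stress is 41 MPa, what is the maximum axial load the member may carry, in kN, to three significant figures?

71.3 kN

A = 1739 mm².
P_max = σ_allow · A = 41 · 1739 = 71290 N = 71.29 kN.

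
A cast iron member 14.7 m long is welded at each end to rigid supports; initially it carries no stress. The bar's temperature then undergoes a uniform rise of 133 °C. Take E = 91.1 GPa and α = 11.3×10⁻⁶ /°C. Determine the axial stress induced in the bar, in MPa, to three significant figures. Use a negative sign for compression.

Free thermal expansion αLΔT = 11.3e-6 · 14700 · 133 = 22.09 mm.
The walls impose strain ε = −(22.09)/14700 = -1.5029e-03; σ = Eε = 91100 · -1.5029e-03 = -136.9 MPa.

-137 MPa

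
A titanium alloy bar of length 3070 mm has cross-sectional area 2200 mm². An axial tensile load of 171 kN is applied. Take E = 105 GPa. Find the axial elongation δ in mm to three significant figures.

2.27 mm

δ_mech = NL/(AE) = 171000·3070/(2200·105000) = 2.273 mm.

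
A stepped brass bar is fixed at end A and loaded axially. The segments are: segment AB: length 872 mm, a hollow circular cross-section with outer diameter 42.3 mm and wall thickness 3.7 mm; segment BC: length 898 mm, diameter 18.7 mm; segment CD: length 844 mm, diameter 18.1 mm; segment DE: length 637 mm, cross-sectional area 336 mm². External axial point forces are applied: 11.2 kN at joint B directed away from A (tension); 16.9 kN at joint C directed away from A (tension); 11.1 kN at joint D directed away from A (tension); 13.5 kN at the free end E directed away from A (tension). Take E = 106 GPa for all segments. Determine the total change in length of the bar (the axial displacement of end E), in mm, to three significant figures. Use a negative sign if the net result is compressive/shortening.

3.25 mm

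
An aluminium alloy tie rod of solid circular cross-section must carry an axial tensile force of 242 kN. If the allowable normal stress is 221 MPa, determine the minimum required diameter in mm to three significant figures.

Required area A ≥ P/σ_allow = 242000/221 = 1095 mm².
For a solid circular section, d ≥ √(4A/π) = 37.34 mm.

37.3 mm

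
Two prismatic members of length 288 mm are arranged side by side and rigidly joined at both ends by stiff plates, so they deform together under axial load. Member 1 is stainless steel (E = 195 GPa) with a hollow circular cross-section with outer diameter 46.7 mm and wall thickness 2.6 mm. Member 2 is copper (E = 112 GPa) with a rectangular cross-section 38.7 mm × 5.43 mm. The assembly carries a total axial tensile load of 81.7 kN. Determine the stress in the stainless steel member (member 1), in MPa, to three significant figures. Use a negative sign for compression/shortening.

A_1 = 360.2 mm².
A_2 = 210.1 mm².
Equal strain + equilibrium ⇒ each member carries load in proportion to AE: A₁E₁ = 70240000 N, A₂E₂ = 23540000 N, ΣAE = 93780000 N.
σ₁ = P·E₁/ΣAE = 81700·195000/93780000 = 169.9 MPa.

170 MPa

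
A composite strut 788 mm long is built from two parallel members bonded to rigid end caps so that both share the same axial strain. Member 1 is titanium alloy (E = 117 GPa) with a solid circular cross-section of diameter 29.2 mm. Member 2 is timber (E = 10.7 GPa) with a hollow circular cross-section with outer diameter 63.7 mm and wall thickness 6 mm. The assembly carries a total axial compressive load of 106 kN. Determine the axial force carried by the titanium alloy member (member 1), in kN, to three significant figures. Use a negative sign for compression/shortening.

A_1 = 669.7 mm².
A_2 = 1088 mm².
Equal strain + equilibrium ⇒ each member carries load in proportion to AE: A₁E₁ = 78350000 N, A₂E₂ = 11640000 N, ΣAE = 89990000 N.
F₁ = P·A₁E₁/ΣAE = -106000·78350000/89990000 = -92290 N.

-92.3 kN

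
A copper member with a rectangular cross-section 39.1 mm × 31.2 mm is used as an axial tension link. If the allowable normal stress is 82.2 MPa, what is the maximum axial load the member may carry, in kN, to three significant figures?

100 kN

A = 1220 mm².
P_max = σ_allow · A = 82.2 · 1220 = 100300 N = 100.3 kN.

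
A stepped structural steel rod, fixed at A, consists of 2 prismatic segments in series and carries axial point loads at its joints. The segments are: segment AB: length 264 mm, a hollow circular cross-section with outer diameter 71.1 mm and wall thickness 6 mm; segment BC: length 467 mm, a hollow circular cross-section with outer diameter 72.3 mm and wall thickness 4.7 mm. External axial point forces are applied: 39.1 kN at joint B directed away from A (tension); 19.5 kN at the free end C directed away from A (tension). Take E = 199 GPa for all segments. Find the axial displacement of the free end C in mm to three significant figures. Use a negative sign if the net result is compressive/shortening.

0.109 mm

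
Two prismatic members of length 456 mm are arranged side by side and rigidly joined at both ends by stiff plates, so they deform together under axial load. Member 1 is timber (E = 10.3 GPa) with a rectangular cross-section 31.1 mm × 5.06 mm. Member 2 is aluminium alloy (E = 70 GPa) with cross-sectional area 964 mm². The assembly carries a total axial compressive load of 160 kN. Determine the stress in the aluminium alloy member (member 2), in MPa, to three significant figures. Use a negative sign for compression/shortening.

-162 MPa

A_1 = 157.4 mm².
Equal strain + equilibrium ⇒ each member carries load in proportion to AE: A₁E₁ = 1621000 N, A₂E₂ = 67480000 N, ΣAE = 69100000 N.
σ₂ = P·E₂/ΣAE = -160000·70000/69100000 = -162.1 MPa.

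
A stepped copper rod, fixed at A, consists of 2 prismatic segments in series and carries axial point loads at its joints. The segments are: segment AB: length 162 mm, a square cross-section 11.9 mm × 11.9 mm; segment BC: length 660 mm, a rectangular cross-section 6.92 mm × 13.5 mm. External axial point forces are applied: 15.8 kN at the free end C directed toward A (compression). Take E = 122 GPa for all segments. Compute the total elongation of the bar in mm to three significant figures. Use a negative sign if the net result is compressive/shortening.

-1.06 mm

Internal axial forces (sectioning from the free end, tension +): N_BC = -15.8 kN, N_AB = -15.8 kN.
A_AB = 141.6 mm².
A_BC = 93.42 mm².
δ_AB = -15800·162/(141.6·122000) = -0.1482 mm
δ_BC = -15800·660/(93.42·122000) = -0.915 mm
δ = Σδ_i = -1.063 mm.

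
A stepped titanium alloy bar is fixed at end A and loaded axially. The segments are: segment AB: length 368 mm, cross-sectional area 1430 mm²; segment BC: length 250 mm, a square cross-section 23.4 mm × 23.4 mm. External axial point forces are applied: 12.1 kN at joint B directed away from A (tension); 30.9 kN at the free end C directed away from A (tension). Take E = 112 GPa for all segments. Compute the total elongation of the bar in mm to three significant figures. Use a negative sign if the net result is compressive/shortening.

0.225 mm

Internal axial forces (sectioning from the free end, tension +): N_BC = 30.9 kN, N_AB = 43 kN.
A_BC = 547.6 mm².
δ_AB = 43000·368/(1430·112000) = 0.0988 mm
δ_BC = 30900·250/(547.6·112000) = 0.126 mm
δ = Σδ_i = 0.2248 mm.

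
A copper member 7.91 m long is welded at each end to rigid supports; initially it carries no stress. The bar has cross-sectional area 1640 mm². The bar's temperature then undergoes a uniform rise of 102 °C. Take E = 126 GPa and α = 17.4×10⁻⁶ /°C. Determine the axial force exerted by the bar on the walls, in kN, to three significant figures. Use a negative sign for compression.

-367 kN

Free thermal expansion αLΔT = 17.4e-6 · 7910 · 102 = 14.04 mm.
The walls impose strain ε = −(14.04)/7910 = -1.7748e-03; σ = Eε = 126000 · -1.7748e-03 = -223.6 MPa.
Wall reaction R = σ·A = -223.6·1640 = -366700 N = -366.7 kN.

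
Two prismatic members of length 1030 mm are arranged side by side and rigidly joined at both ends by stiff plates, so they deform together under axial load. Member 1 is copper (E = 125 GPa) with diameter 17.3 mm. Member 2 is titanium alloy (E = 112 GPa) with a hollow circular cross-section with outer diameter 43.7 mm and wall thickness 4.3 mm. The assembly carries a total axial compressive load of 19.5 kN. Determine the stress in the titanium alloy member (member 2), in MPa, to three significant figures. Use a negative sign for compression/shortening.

-24.5 MPa

A_1 = 235.1 mm².
A_2 = 532.2 mm².
Equal strain + equilibrium ⇒ each member carries load in proportion to AE: A₁E₁ = 29380000 N, A₂E₂ = 59610000 N, ΣAE = 88990000 N.
σ₂ = P·E₂/ΣAE = -19500·112000/88990000 = -24.54 MPa.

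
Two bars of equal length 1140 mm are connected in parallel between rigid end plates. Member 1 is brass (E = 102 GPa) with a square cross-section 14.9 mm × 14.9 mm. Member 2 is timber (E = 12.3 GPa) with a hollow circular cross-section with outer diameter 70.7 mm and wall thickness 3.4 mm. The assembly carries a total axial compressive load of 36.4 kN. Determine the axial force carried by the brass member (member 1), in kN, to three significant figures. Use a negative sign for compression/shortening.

A_1 = 222 mm².
A_2 = 718.9 mm².
Equal strain + equilibrium ⇒ each member carries load in proportion to AE: A₁E₁ = 22650000 N, A₂E₂ = 8842000 N, ΣAE = 31490000 N.
F₁ = P·A₁E₁/ΣAE = -36400·22650000/31490000 = -26180 N.

-26.2 kN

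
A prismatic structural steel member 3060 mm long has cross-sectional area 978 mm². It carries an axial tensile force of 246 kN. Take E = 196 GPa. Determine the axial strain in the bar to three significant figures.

0.00128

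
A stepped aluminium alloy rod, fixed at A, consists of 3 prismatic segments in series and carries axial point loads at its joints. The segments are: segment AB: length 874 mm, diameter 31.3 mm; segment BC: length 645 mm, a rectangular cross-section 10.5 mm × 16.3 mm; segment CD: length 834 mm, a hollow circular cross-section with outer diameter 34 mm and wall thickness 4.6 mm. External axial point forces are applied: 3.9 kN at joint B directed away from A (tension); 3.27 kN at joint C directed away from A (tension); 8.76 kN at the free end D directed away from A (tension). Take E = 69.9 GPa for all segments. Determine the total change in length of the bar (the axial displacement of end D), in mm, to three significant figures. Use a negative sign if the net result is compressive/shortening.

1.15 mm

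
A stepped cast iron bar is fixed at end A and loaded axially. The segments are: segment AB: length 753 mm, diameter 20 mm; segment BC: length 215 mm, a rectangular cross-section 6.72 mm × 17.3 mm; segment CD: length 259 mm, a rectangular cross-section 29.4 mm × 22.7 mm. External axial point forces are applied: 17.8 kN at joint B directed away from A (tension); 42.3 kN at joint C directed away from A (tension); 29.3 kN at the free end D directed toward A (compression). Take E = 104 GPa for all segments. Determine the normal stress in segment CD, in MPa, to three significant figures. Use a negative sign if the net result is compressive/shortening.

-43.9 MPa

Internal axial forces (sectioning from the free end, tension +): N_CD = -29.3 kN, N_BC = 13 kN, N_AB = 30.8 kN.
A_CD = 667.4 mm².
σ_CD = N_CD/A_CD = -29300/667.4 = -43.9 MPa.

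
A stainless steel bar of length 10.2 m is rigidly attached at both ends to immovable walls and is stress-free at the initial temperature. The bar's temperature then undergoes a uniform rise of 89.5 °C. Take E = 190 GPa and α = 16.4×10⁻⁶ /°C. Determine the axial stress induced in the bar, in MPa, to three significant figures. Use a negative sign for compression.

-279 MPa

Free thermal expansion αLΔT = 16.4e-6 · 10200 · 89.5 = 14.97 mm.
The walls impose strain ε = −(14.97)/10200 = -1.4678e-03; σ = Eε = 190000 · -1.4678e-03 = -278.9 MPa.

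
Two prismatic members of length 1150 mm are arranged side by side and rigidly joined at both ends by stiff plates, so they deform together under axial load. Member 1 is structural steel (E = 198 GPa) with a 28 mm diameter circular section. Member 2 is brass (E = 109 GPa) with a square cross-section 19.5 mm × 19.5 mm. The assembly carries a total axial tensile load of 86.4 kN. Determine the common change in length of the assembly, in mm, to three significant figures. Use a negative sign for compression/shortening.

0.608 mm

A_1 = 615.8 mm².
A_2 = 380.2 mm².
Equal strain + equilibrium ⇒ each member carries load in proportion to AE: A₁E₁ = 121900000 N, A₂E₂ = 41450000 N, ΣAE = 163400000 N.
δ = PL/ΣAE = 86400·1150/163400000 = 0.6082 mm.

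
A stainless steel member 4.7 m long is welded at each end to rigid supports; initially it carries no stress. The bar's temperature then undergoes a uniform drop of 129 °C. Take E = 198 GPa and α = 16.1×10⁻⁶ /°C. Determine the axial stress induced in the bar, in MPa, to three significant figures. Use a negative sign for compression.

411 MPa

Free thermal expansion αLΔT = 16.1e-6 · 4700 · -129 = -9.761 mm.
The walls impose strain ε = −(-9.761)/4700 = 2.0769e-03; σ = Eε = 198000 · 2.0769e-03 = 411.2 MPa.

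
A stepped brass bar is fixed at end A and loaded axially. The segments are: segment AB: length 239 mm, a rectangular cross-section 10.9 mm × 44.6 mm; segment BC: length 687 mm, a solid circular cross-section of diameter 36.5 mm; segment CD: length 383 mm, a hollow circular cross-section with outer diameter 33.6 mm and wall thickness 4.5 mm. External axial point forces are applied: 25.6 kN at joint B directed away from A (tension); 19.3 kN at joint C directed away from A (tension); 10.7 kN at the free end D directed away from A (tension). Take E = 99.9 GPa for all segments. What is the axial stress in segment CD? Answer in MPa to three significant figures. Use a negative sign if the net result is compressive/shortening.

26.0 MPa

Internal axial forces (sectioning from the free end, tension +): N_CD = 10.7 kN, N_BC = 30 kN, N_AB = 55.6 kN.
A_CD = 411.4 mm².
σ_CD = N_CD/A_CD = 10700/411.4 = 26.01 MPa.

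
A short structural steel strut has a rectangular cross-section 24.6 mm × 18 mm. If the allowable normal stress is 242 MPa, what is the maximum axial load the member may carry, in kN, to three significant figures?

107 kN

A = 442.8 mm².
P_max = σ_allow · A = 242 · 442.8 = 107200 N = 107.2 kN.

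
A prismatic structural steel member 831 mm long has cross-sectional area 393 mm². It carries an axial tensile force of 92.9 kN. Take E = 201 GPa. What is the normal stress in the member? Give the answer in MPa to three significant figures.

236 MPa

σ = N/A = 92900/393 = 236.4 MPa.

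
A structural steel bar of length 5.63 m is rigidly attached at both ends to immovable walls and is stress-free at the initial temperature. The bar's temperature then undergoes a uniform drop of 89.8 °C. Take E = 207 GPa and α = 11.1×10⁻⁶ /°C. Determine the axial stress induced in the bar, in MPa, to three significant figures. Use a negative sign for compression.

Free thermal expansion αLΔT = 11.1e-6 · 5630 · -89.8 = -5.612 mm.
The walls impose strain ε = −(-5.612)/5630 = 9.9678e-04; σ = Eε = 207000 · 9.9678e-04 = 206.3 MPa.

206 MPa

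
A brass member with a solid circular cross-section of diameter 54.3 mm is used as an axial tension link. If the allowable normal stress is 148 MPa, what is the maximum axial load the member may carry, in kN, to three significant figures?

A = 2316 mm².
P_max = σ_allow · A = 148 · 2316 = 342700 N = 342.7 kN.

343 kN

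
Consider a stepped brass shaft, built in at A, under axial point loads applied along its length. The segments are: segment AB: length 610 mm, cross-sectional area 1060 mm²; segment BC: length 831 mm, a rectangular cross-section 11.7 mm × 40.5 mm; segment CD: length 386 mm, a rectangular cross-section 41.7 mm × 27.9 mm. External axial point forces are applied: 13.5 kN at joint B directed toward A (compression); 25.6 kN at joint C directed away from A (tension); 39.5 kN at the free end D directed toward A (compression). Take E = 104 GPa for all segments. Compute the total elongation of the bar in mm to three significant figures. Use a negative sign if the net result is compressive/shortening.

-0.512 mm

Internal axial forces (sectioning from the free end, tension +): N_CD = -39.5 kN, N_BC = -13.9 kN, N_AB = -27.4 kN.
A_BC = 473.8 mm².
A_CD = 1163 mm².
δ_AB = -27400·610/(1060·104000) = -0.1516 mm
δ_BC = -13900·831/(473.8·104000) = -0.2344 mm
δ_CD = -39500·386/(1163·104000) = -0.126 mm
δ = Σδ_i = -0.512 mm.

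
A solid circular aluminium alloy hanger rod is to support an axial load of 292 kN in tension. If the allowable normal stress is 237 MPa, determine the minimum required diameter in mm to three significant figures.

39.6 mm

Required area A ≥ P/σ_allow = 292000/237 = 1232 mm².
For a solid circular section, d ≥ √(4A/π) = 39.61 mm.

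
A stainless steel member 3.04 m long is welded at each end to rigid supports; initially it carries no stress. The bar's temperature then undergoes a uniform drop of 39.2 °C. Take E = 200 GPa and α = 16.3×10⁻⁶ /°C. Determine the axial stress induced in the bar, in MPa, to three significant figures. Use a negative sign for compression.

128 MPa

Free thermal expansion αLΔT = 16.3e-6 · 3040 · -39.2 = -1.942 mm.
The walls impose strain ε = −(-1.942)/3040 = 6.3896e-04; σ = Eε = 200000 · 6.3896e-04 = 127.8 MPa.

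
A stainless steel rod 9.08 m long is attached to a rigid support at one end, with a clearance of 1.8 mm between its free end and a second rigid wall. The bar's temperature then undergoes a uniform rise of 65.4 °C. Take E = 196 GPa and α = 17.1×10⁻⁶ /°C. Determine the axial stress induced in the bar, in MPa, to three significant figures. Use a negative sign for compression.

Free thermal expansion αLΔT = 17.1e-6 · 9080 · 65.4 = 10.15 mm.
The walls engage after the gap closes; constrained expansion = 10.15 − 1.8 = 8.355 mm.
The walls impose strain ε = −(8.355)/9080 = -9.2010e-04; σ = Eε = 196000 · -9.2010e-04 = -180.3 MPa.

-180 MPa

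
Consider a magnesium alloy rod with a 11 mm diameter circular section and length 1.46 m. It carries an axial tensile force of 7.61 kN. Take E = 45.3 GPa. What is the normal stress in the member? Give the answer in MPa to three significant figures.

80.1 MPa

A = 95.03 mm².
σ = N/A = 7610/95.03 = 80.08 MPa.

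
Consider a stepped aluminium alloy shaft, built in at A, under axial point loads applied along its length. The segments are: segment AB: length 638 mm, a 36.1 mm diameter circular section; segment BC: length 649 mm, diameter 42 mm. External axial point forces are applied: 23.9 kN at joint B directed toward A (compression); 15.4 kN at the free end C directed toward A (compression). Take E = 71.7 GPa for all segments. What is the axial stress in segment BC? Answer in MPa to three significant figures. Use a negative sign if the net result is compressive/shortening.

Internal axial forces (sectioning from the free end, tension +): N_BC = -15.4 kN, N_AB = -39.3 kN.
A_BC = 1385 mm².
σ_BC = N_BC/A_BC = -15400/1385 = -11.12 MPa.

-11.1 MPa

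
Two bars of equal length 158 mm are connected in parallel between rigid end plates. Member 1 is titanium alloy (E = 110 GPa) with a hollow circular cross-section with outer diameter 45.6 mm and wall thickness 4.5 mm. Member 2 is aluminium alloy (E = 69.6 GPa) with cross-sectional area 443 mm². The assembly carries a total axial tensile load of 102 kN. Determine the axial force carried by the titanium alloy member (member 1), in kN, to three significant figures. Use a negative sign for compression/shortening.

A_1 = 581 mm².
Equal strain + equilibrium ⇒ each member carries load in proportion to AE: A₁E₁ = 63910000 N, A₂E₂ = 30830000 N, ΣAE = 94750000 N.
F₁ = P·A₁E₁/ΣAE = 102000·63910000/94750000 = 68810 N.

68.8 kN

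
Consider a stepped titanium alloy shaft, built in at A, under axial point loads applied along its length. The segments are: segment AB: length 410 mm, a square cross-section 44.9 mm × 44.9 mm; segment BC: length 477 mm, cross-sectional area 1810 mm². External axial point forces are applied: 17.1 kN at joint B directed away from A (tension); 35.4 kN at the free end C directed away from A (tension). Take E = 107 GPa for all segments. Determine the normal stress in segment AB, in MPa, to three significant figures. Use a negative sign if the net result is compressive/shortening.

26.0 MPa

Internal axial forces (sectioning from the free end, tension +): N_BC = 35.4 kN, N_AB = 52.5 kN.
A_AB = 2016 mm².
σ_AB = N_AB/A_AB = 52500/2016 = 26.04 MPa.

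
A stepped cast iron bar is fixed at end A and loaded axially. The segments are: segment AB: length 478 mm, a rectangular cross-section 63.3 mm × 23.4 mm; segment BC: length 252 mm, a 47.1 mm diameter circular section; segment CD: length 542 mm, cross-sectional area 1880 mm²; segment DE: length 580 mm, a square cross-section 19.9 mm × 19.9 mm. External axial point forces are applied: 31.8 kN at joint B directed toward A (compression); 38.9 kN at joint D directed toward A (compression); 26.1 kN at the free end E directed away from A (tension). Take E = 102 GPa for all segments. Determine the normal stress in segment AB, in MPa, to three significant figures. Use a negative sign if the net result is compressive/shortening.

Internal axial forces (sectioning from the free end, tension +): N_DE = 26.1 kN, N_CD = -12.8 kN, N_BC = -12.8 kN, N_AB = -44.6 kN.
A_AB = 1481 mm².
σ_AB = N_AB/A_AB = -44600/1481 = -30.11 MPa.

-30.1 MPa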